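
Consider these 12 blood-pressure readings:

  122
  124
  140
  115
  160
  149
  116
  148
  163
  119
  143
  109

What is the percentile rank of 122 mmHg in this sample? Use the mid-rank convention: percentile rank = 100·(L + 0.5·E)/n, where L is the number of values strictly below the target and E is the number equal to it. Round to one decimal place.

Sorted: 109, 115, 116, 119, 122, 124, 140, 143, 148, 149, 160, 163.
Count below 122: L = 4; count equal: E = 1; n = 12.
Percentile rank = 100·(4 + 0.5·1)/12 = 100·4.5/12 = 37.5.

37.5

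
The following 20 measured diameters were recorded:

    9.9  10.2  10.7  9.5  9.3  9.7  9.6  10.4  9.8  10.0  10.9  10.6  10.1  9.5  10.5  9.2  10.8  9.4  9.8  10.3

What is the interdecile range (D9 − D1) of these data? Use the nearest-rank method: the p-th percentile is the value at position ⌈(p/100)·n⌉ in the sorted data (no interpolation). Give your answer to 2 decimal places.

1.40

Sorted: 9.2, 9.3, 9.4, 9.5, 9.5, 9.6, 9.7, 9.8, 9.8, 9.9, 10.0, 10.1, 10.2, 10.3, 10.4, 10.5, 10.6, 10.7, 10.8, 10.9.
n = 20.
P10: rank ⌈10/100·20⌉ = 2 → 9.3.
P90: rank ⌈90/100·20⌉ = 18 → 10.7.
Difference: 10.7 − 9.3 = 1.4.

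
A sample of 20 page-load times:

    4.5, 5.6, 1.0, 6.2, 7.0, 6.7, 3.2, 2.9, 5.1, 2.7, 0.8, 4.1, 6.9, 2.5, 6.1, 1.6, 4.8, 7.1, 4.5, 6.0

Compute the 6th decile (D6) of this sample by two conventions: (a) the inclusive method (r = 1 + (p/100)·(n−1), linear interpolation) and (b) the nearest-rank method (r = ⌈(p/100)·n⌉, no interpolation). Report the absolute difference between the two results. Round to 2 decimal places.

Sorted: 0.8, 1.0, 1.6, 2.5, 2.7, 2.9, 3.2, 4.1, 4.5, 4.5, 4.8, 5.1, 5.6, 6.0, 6.1, 6.2, 6.7, 6.9, 7.0, 7.1.
n = 20.
(a) r = 12.4; between ranks 12 (5.1) and 13 (5.6): 5.3.
(b) the nearest-rank method: rank 12 → 5.1.
|5.3 − 5.1| = 0.2.

0.20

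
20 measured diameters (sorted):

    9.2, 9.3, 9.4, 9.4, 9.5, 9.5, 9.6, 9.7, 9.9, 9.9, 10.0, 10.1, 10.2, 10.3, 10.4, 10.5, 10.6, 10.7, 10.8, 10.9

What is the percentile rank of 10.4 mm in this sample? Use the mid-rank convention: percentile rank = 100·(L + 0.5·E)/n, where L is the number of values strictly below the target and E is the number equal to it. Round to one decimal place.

72.5

Count below 10.4: L = 14; count equal: E = 1; n = 20.
Percentile rank = 100·(14 + 0.5·1)/20 = 100·14.5/20 = 72.5.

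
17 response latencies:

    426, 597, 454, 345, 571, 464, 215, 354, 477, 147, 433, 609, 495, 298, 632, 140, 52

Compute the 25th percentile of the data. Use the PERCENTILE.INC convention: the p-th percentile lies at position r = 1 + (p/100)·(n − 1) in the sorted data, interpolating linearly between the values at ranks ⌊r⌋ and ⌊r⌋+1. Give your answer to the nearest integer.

298

Sorted: 52, 140, 147, 215, 298, 345, 354, 426, 433, 454, 464, 477, 495, 571, 597, 609, 632.
n = 17.
r = 1 + (25/100)·(17 − 1) = 1 + 4 = 5.
r is an integer, so P25 is the value at rank 5: 298.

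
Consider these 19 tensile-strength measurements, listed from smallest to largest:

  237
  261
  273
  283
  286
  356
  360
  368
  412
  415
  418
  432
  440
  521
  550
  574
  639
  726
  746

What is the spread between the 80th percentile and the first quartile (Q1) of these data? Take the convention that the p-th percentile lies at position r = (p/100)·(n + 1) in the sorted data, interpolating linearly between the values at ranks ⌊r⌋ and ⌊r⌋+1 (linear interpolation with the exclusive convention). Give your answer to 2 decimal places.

288.00

n = 19.
P25: r = 5 (integer) → 286.
P80: r = 16 (integer) → 574.
Difference: 574 − 286 = 288.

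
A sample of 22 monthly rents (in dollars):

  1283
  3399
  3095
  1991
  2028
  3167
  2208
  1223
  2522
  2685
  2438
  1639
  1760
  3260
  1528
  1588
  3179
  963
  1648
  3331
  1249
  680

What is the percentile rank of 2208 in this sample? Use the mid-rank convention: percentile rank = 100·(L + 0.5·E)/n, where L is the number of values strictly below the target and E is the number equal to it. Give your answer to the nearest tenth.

56.8

Sorted: 680, 963, 1223, 1249, 1283, 1528, 1588, 1639, 1648, 1760, 1991, 2028, 2208, 2438, 2522, 2685, 3095, 3167, 3179, 3260, 3331, 3399.
Count below 2208: L = 12; count equal: E = 1; n = 22.
Percentile rank = 100·(12 + 0.5·1)/22 = 100·12.5/22 = 56.82.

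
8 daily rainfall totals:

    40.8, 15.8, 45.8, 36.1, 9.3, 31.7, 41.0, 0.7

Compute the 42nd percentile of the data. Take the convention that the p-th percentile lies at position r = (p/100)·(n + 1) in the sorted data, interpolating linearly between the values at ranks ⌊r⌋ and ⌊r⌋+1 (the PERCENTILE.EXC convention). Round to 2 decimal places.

28.20

Sorted: 0.7, 9.3, 15.8, 31.7, 36.1, 40.8, 41.0, 45.8.
n = 8.
r = (42/100)·(8 + 1) = 3.78.
Rank 3 is 15.8 and rank 4 is 31.7.
Interpolate: 15.8 + 0.78·(31.7 − 15.8) = 15.8 + 0.78·15.9 = 28.202.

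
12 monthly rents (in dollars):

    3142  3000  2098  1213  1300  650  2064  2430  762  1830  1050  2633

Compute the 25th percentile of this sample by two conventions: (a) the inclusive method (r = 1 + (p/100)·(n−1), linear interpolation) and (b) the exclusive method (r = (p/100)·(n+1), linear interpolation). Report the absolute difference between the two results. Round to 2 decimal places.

81.50

Sorted: 650, 762, 1050, 1213, 1300, 1830, 2064, 2098, 2430, 2633, 3000, 3142.
n = 12.
(a) r = 3.75; between ranks 3 (1050) and 4 (1213): 1172.25.
(b) r = 3.25; between ranks 3 (1050) and 4 (1213): 1090.75.
|1172.25 − 1090.75| = 81.5.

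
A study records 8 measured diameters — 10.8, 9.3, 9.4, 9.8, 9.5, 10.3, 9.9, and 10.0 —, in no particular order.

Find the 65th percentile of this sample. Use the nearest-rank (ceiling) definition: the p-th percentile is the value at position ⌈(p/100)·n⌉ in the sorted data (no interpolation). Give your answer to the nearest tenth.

10.0

Sorted: 9.3, 9.4, 9.5, 9.8, 9.9, 10.0, 10.3, 10.8.
n = 8.
Position = ⌈65/100 · 8⌉ = ⌈5.2⌉ = 6.
The value at rank 6 is 10.0.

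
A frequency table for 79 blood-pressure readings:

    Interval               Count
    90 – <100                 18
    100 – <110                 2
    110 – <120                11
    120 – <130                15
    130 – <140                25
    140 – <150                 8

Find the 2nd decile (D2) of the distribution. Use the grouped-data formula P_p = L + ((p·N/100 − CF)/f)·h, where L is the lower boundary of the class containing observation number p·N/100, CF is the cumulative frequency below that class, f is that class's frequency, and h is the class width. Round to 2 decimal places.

N = 79; target position k = 20/100 · 79 = 15.8.
Cumulative frequencies: 18, 20, 31, 46, 71, 79.
Observation 15.8 falls in the class 90 – <100.
L = 90, CF = 0, f = 18, h = 10.
P20 = 90 + ((15.8 − 0)/18)·10 = 90 + 8.77778 = 98.7778.

98.78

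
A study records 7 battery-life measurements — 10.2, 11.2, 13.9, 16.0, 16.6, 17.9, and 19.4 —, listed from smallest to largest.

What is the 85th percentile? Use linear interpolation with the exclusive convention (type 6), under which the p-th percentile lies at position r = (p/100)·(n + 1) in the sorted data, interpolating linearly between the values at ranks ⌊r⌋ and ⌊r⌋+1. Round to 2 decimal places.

n = 7.
r = (85/100)·(7 + 1) = 6.8.
Rank 6 is 17.9 and rank 7 is 19.4.
Interpolate: 17.9 + 0.8·(19.4 − 17.9) = 17.9 + 0.8·1.5 = 19.1.

19.10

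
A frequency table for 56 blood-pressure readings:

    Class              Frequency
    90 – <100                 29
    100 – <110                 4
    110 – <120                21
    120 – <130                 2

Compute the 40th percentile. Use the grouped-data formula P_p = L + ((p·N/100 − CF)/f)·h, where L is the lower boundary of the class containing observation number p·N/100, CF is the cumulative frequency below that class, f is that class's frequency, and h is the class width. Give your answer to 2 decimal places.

N = 56; target position k = 40/100 · 56 = 22.4.
Cumulative frequencies: 29, 33, 54, 56.
Observation 22.4 falls in the class 90 – <100.
L = 90, CF = 0, f = 29, h = 10.
P40 = 90 + ((22.4 − 0)/29)·10 = 90 + 7.72414 = 97.7241.

97.72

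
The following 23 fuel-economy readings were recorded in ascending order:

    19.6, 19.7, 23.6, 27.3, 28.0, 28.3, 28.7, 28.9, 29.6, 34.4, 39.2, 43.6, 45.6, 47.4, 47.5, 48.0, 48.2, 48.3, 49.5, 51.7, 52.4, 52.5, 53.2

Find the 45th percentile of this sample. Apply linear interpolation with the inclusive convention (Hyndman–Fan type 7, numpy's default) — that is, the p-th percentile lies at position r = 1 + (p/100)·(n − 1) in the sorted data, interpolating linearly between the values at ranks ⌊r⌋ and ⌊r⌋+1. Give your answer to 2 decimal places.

38.72

n = 23.
r = 1 + (45/100)·(23 − 1) = 1 + 9.9 = 10.9.
Rank 10 is 34.4 and rank 11 is 39.2.
Interpolate: 34.4 + 0.9·(39.2 − 34.4) = 34.4 + 0.9·4.8 = 38.72.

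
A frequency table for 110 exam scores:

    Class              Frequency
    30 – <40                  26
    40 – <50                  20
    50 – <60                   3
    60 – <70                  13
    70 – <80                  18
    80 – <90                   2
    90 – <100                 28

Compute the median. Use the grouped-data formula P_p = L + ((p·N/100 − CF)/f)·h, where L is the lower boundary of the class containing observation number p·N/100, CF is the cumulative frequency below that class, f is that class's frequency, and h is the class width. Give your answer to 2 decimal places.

N = 110; target position k = 50/100 · 110 = 55.
Cumulative frequencies: 26, 46, 49, 62, 80, 82, 110.
Observation 55 falls in the class 60 – <70.
L = 60, CF = 49, f = 13, h = 10.
P50 = 60 + ((55 − 49)/13)·10 = 60 + 4.61538 = 64.6154.

64.62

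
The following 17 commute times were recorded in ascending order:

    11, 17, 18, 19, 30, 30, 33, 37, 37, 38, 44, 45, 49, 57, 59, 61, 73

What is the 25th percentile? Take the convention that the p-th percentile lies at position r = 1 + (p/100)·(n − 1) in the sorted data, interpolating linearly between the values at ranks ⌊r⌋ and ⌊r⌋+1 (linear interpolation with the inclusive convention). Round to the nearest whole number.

30

n = 17.
r = 1 + (25/100)·(17 − 1) = 1 + 4 = 5.
r is an integer, so P25 is the value at rank 5: 30.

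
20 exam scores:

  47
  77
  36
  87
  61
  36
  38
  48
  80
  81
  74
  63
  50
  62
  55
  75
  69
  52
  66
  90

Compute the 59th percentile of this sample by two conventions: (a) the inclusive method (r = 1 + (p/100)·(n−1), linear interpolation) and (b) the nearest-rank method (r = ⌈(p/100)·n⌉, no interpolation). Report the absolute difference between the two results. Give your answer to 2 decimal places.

Sorted: 36, 36, 38, 47, 48, 50, 52, 55, 61, 62, 63, 66, 69, 74, 75, 77, 80, 81, 87, 90.
n = 20.
(a) r = 12.21; between ranks 12 (66) and 13 (69): 66.63.
(b) the nearest-rank method: rank 12 → 66.
|66.63 − 66| = 0.63.

0.63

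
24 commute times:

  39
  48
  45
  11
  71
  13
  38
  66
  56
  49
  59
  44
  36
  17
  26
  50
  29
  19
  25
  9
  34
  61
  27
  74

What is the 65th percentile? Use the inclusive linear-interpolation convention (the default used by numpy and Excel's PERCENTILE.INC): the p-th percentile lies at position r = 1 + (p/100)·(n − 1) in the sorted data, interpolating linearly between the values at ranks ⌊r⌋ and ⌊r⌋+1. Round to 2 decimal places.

47.85

Sorted: 9, 11, 13, 17, 19, 25, 26, 27, 29, 34, 36, 38, 39, 44, 45, 48, 49, 50, 56, 59, 61, 66, 71, 74.
n = 24.
r = 1 + (65/100)·(24 − 1) = 1 + 14.95 = 15.95.
Rank 15 is 45 and rank 16 is 48.
Interpolate: 45 + 0.95·(48 − 45) = 45 + 0.95·3 = 47.85.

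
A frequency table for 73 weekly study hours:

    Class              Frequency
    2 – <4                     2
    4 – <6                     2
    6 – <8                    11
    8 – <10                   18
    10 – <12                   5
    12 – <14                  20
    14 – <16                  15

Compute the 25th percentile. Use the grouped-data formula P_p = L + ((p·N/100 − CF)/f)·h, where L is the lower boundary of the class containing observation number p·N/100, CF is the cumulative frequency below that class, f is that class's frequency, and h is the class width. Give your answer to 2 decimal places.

N = 73; target position k = 25/100 · 73 = 18.25.
Cumulative frequencies: 2, 4, 15, 33, 38, 58, 73.
Observation 18.25 falls in the class 8 – <10.
L = 8, CF = 15, f = 18, h = 2.
P25 = 8 + ((18.25 − 15)/18)·2 = 8 + 0.361111 = 8.36111.

8.36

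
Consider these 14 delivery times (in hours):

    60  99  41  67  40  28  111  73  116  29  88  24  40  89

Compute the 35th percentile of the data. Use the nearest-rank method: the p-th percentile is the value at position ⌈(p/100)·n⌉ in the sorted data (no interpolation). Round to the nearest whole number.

40

Sorted: 24, 28, 29, 40, 40, 41, 60, 67, 73, 88, 89, 99, 111, 116.
n = 14.
Position = ⌈35/100 · 14⌉ = ⌈4.9⌉ = 5.
The value at rank 5 is 40.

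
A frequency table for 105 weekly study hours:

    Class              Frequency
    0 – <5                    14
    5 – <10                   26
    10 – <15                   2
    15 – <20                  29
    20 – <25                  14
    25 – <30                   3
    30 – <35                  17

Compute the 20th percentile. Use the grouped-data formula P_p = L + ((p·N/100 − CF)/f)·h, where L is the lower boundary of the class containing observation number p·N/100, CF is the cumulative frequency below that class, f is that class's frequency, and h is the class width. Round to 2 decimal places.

N = 105; target position k = 20/100 · 105 = 21.
Cumulative frequencies: 14, 40, 42, 71, 85, 88, 105.
Observation 21 falls in the class 5 – <10.
L = 5, CF = 14, f = 26, h = 5.
P20 = 5 + ((21 − 14)/26)·5 = 5 + 1.34615 = 6.34615.

6.35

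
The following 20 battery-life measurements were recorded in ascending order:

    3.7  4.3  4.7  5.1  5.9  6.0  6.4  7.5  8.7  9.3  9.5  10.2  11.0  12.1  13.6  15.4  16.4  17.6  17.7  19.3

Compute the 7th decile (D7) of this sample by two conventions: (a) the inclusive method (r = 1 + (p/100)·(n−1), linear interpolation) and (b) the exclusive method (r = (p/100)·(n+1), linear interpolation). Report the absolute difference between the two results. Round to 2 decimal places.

0.60

n = 20.
(a) r = 14.3; between ranks 14 (12.1) and 15 (13.6): 12.55.
(b) r = 14.7; between ranks 14 (12.1) and 15 (13.6): 13.15.
|12.55 − 13.15| = 0.6.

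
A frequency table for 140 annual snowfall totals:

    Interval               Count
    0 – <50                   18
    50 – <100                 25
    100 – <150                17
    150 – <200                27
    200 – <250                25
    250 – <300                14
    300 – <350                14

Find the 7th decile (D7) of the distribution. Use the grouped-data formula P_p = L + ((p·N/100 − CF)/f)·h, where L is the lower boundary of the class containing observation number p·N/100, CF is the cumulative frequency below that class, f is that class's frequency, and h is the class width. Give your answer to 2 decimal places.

N = 140; target position k = 70/100 · 140 = 98.
Cumulative frequencies: 18, 43, 60, 87, 112, 126, 140.
Observation 98 falls in the class 200 – <250.
L = 200, CF = 87, f = 25, h = 50.
P70 = 200 + ((98 − 87)/25)·50 = 200 + 22 = 222.

222.00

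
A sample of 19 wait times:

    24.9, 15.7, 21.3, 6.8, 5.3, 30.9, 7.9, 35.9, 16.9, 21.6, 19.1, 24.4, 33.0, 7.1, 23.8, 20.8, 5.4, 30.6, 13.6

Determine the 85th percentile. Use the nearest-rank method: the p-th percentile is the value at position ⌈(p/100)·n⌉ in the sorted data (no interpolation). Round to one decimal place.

30.9

Sorted: 5.3, 5.4, 6.8, 7.1, 7.9, 13.6, 15.7, 16.9, 19.1, 20.8, 21.3, 21.6, 23.8, 24.4, 24.9, 30.6, 30.9, 33.0, 35.9.
n = 19.
Position = ⌈85/100 · 19⌉ = ⌈16.15⌉ = 17.
The value at rank 17 is 30.9.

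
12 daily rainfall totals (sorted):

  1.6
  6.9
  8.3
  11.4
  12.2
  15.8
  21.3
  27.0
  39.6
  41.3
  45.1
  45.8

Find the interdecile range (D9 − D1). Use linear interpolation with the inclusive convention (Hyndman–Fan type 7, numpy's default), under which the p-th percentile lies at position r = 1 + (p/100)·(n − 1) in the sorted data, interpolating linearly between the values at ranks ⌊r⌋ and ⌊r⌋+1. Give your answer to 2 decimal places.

37.68

n = 12.
P10: r = 2.1; ranks 2–3 are 6.9, 8.3; interpolating gives 7.04.
P90: r = 10.9; ranks 10–11 are 41.3, 45.1; interpolating gives 44.72.
Difference: 44.72 − 7.04 = 37.68.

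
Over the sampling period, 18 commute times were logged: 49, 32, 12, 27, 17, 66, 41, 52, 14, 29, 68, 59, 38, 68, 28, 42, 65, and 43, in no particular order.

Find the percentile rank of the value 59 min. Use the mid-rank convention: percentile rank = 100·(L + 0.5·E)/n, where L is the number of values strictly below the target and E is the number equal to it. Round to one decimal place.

Sorted: 12, 14, 17, 27, 28, 29, 32, 38, 41, 42, 43, 49, 52, 59, 65, 66, 68, 68.
Count below 59: L = 13; count equal: E = 1; n = 18.
Percentile rank = 100·(13 + 0.5·1)/18 = 100·13.5/18 = 75.

75.0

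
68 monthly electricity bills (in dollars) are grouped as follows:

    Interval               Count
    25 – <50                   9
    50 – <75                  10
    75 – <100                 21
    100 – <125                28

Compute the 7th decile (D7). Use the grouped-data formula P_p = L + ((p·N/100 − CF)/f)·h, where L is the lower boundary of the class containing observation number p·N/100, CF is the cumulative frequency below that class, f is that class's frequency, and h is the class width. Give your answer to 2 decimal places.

N = 68; target position k = 70/100 · 68 = 47.6.
Cumulative frequencies: 9, 19, 40, 68.
Observation 47.6 falls in the class 100 – <125.
L = 100, CF = 40, f = 28, h = 25.
P70 = 100 + ((47.6 − 40)/28)·25 = 100 + 6.78571 = 106.786.

106.79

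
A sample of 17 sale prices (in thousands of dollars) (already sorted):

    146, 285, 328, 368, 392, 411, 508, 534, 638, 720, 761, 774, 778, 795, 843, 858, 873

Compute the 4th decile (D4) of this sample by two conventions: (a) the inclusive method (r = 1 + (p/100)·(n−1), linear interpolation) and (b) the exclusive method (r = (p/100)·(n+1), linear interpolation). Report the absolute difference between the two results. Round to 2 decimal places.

n = 17.
(a) r = 7.4; between ranks 7 (508) and 8 (534): 518.4.
(b) r = 7.2; between ranks 7 (508) and 8 (534): 513.2.
|518.4 − 513.2| = 5.2.

5.20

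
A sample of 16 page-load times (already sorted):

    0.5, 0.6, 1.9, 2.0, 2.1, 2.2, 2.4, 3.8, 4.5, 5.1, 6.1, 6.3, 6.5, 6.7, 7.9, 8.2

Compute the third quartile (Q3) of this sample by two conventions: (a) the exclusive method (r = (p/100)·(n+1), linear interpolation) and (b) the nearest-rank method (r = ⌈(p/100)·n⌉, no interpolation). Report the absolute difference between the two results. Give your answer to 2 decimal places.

n = 16.
(a) r = 12.75; between ranks 12 (6.3) and 13 (6.5): 6.45.
(b) the nearest-rank method: rank 12 → 6.3.
|6.45 − 6.3| = 0.15.

0.15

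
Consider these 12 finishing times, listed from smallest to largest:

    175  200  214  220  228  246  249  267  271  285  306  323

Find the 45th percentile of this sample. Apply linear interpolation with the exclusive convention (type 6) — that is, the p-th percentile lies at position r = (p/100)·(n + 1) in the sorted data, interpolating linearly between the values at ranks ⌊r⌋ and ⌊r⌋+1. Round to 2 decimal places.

243.30

n = 12.
r = (45/100)·(12 + 1) = 5.85.
Rank 5 is 228 and rank 6 is 246.
Interpolate: 228 + 0.85·(246 − 228) = 228 + 0.85·18 = 243.3.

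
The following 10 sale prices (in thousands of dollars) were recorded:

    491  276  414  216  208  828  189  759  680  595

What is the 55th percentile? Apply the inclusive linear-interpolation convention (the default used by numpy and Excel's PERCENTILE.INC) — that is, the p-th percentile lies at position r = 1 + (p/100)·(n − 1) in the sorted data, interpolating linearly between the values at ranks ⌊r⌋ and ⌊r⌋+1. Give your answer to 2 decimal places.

487.15

Sorted: 189, 208, 216, 276, 414, 491, 595, 680, 759, 828.
n = 10.
r = 1 + (55/100)·(10 − 1) = 1 + 4.95 = 5.95.
Rank 5 is 414 and rank 6 is 491.
Interpolate: 414 + 0.95·(491 − 414) = 414 + 0.95·77 = 487.15.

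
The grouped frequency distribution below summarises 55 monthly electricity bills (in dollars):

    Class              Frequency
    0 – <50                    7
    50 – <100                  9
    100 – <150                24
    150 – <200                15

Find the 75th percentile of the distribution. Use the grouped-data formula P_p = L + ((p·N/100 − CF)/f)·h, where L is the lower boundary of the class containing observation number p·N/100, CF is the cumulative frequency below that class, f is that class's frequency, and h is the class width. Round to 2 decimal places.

154.17

N = 55; target position k = 75/100 · 55 = 41.25.
Cumulative frequencies: 7, 16, 40, 55.
Observation 41.25 falls in the class 150 – <200.
L = 150, CF = 40, f = 15, h = 50.
P75 = 150 + ((41.25 − 40)/15)·50 = 150 + 4.16667 = 154.167.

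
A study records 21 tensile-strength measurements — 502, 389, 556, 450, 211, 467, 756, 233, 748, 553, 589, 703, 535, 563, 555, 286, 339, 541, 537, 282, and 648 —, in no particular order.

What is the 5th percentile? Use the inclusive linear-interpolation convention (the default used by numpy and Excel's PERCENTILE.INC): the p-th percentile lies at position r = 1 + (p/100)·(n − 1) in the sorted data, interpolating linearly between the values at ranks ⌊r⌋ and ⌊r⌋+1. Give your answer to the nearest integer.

233

Sorted: 211, 233, 282, 286, 339, 389, 450, 467, 502, 535, 537, 541, 553, 555, 556, 563, 589, 648, 703, 748, 756.
n = 21.
r = 1 + (5/100)·(21 − 1) = 1 + 1 = 2.
r is an integer, so P5 is the value at rank 2: 233.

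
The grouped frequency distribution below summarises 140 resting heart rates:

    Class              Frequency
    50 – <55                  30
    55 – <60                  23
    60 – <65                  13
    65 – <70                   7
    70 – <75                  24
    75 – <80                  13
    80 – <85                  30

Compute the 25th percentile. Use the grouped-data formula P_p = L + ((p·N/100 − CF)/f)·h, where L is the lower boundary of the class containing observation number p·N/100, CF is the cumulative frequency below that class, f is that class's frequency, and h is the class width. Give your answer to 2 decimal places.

N = 140; target position k = 25/100 · 140 = 35.
Cumulative frequencies: 30, 53, 66, 73, 97, 110, 140.
Observation 35 falls in the class 55 – <60.
L = 55, CF = 30, f = 23, h = 5.
P25 = 55 + ((35 − 30)/23)·5 = 55 + 1.08696 = 56.087.

56.09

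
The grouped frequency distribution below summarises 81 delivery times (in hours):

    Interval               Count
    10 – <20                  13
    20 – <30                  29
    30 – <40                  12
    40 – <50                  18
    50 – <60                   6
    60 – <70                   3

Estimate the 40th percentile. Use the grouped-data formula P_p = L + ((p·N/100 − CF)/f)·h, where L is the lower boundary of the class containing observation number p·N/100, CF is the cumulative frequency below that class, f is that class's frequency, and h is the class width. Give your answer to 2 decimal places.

26.69

N = 81; target position k = 40/100 · 81 = 32.4.
Cumulative frequencies: 13, 42, 54, 72, 78, 81.
Observation 32.4 falls in the class 20 – <30.
L = 20, CF = 13, f = 29, h = 10.
P40 = 20 + ((32.4 − 13)/29)·10 = 20 + 6.68966 = 26.6897.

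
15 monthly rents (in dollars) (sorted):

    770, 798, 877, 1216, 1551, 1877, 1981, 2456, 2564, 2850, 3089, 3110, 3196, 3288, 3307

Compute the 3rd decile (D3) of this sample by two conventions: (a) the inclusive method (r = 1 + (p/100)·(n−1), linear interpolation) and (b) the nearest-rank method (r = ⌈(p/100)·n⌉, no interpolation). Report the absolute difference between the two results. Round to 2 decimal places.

n = 15.
(a) r = 5.2; between ranks 5 (1551) and 6 (1877): 1616.2.
(b) the nearest-rank method: rank 5 → 1551.
|1616.2 − 1551| = 65.2.

65.20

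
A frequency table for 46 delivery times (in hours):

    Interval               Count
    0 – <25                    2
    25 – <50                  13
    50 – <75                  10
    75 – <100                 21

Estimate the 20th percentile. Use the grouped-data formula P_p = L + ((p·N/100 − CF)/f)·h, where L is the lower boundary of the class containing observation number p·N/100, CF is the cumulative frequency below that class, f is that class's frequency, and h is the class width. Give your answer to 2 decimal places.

38.85

N = 46; target position k = 20/100 · 46 = 9.2.
Cumulative frequencies: 2, 15, 25, 46.
Observation 9.2 falls in the class 25 – <50.
L = 25, CF = 2, f = 13, h = 25.
P20 = 25 + ((9.2 − 2)/13)·25 = 25 + 13.8462 = 38.8462.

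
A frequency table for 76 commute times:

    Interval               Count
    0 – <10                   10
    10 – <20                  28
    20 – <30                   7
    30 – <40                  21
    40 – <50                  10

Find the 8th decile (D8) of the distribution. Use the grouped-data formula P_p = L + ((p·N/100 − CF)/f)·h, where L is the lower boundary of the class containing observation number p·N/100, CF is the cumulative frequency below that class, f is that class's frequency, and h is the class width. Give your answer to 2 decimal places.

37.52

N = 76; target position k = 80/100 · 76 = 60.8.
Cumulative frequencies: 10, 38, 45, 66, 76.
Observation 60.8 falls in the class 30 – <40.
L = 30, CF = 45, f = 21, h = 10.
P80 = 30 + ((60.8 − 45)/21)·10 = 30 + 7.52381 = 37.5238.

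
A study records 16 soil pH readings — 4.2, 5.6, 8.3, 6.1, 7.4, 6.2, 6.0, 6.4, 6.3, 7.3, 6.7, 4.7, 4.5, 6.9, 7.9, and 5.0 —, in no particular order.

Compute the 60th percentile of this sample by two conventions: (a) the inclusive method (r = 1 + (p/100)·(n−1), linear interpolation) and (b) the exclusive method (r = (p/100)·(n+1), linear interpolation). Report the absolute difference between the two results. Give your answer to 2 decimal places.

Sorted: 4.2, 4.5, 4.7, 5.0, 5.6, 6.0, 6.1, 6.2, 6.3, 6.4, 6.7, 6.9, 7.3, 7.4, 7.9, 8.3.
n = 16.
(a) r = 10 → value at rank 10 = 6.4.
(b) r = 10.2; between ranks 10 (6.4) and 11 (6.7): 6.46.
|6.4 − 6.46| = 0.06.

0.06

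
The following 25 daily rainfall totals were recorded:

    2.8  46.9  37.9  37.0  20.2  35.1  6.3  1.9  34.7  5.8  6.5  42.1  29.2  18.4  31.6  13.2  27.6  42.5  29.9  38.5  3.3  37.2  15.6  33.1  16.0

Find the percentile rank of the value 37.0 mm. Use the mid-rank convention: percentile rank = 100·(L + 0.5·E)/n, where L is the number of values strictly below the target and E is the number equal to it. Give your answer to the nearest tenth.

Sorted: 1.9, 2.8, 3.3, 5.8, 6.3, 6.5, 13.2, 15.6, 16.0, 18.4, 20.2, 27.6, 29.2, 29.9, 31.6, 33.1, 34.7, 35.1, 37.0, 37.2, 37.9, 38.5, 42.1, 42.5, 46.9.
Count below 37.0: L = 18; count equal: E = 1; n = 25.
Percentile rank = 100·(18 + 0.5·1)/25 = 100·18.5/25 = 74.

74.0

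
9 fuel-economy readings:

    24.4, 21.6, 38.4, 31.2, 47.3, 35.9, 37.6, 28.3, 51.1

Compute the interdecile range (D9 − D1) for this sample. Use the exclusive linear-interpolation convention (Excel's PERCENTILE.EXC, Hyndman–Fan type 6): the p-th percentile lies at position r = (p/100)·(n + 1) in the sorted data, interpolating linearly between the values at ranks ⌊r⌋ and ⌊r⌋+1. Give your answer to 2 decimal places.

Sorted: 21.6, 24.4, 28.3, 31.2, 35.9, 37.6, 38.4, 47.3, 51.1.
n = 9.
P10: r = 1 (integer) → 21.6.
P90: r = 9 (integer) → 51.1.
Difference: 51.1 − 21.6 = 29.5.

29.50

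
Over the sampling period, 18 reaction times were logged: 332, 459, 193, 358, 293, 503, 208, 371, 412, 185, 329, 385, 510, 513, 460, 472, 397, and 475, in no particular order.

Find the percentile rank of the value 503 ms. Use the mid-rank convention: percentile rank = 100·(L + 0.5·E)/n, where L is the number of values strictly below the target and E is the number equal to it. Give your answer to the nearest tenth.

86.1

Sorted: 185, 193, 208, 293, 329, 332, 358, 371, 385, 397, 412, 459, 460, 472, 475, 503, 510, 513.
Count below 503: L = 15; count equal: E = 1; n = 18.
Percentile rank = 100·(15 + 0.5·1)/18 = 100·15.5/18 = 86.11.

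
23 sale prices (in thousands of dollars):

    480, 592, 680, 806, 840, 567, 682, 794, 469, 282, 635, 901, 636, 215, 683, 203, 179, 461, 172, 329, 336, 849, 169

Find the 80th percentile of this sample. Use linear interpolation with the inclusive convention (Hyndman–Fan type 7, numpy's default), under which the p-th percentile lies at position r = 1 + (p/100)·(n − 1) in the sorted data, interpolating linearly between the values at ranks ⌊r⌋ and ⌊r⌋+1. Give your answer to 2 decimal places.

Sorted: 169, 172, 179, 203, 215, 282, 329, 336, 461, 469, 480, 567, 592, 635, 636, 680, 682, 683, 794, 806, 840, 849, 901.
n = 23.
r = 1 + (80/100)·(23 − 1) = 1 + 17.6 = 18.6.
Rank 18 is 683 and rank 19 is 794.
Interpolate: 683 + 0.6·(794 − 683) = 683 + 0.6·111 = 749.6.

749.60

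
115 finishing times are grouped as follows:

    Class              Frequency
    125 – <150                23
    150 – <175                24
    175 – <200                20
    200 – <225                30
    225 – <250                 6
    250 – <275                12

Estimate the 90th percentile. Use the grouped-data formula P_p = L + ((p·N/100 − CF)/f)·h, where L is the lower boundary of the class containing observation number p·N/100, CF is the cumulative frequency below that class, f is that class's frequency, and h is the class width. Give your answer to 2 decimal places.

N = 115; target position k = 90/100 · 115 = 103.5.
Cumulative frequencies: 23, 47, 67, 97, 103, 115.
Observation 103.5 falls in the class 250 – <275.
L = 250, CF = 103, f = 12, h = 25.
P90 = 250 + ((103.5 − 103)/12)·25 = 250 + 1.04167 = 251.042.

251.04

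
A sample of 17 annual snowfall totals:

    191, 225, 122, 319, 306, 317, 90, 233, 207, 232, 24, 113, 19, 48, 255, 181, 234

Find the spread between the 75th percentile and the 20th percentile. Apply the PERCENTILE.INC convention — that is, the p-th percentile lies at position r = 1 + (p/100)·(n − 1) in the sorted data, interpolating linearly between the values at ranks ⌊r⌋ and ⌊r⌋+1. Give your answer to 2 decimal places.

Sorted: 19, 24, 48, 90, 113, 122, 181, 191, 207, 225, 232, 233, 234, 255, 306, 317, 319.
n = 17.
P20: r = 4.2; ranks 4–5 are 90, 113; interpolating gives 94.6.
P75: r = 13 (integer) → 234.
Difference: 234 − 94.6 = 139.4.

139.40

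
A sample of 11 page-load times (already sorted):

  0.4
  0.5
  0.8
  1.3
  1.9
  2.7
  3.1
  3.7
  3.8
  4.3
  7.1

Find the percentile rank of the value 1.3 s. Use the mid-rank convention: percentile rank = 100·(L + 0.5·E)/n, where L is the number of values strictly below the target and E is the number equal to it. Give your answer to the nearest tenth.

Count below 1.3: L = 3; count equal: E = 1; n = 11.
Percentile rank = 100·(3 + 0.5·1)/11 = 100·3.5/11 = 31.82.

31.8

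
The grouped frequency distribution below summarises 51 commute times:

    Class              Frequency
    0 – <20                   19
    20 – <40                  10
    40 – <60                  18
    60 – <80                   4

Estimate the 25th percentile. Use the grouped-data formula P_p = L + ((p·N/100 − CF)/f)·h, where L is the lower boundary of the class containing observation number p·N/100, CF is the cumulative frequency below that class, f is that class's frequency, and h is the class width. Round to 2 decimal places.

13.42

N = 51; target position k = 25/100 · 51 = 12.75.
Cumulative frequencies: 19, 29, 47, 51.
Observation 12.75 falls in the class 0 – <20.
L = 0, CF = 0, f = 19, h = 20.
P25 = 0 + ((12.75 − 0)/19)·20 = 0 + 13.4211 = 13.4211.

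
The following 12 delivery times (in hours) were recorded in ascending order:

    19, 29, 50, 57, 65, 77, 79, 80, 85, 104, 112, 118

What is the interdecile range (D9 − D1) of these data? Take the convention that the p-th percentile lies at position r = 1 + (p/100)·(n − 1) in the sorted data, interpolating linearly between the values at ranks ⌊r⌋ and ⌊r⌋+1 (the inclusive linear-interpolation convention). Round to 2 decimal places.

n = 12.
P10: r = 2.1; ranks 2–3 are 29, 50; interpolating gives 31.1.
P90: r = 10.9; ranks 10–11 are 104, 112; interpolating gives 111.2.
Difference: 111.2 − 31.1 = 80.1.

80.10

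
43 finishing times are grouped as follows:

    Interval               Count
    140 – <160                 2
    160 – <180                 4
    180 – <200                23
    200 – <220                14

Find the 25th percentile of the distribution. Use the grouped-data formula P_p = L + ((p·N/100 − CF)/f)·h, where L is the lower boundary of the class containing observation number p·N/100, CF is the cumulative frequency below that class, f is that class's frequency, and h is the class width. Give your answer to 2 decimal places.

184.13

N = 43; target position k = 25/100 · 43 = 10.75.
Cumulative frequencies: 2, 6, 29, 43.
Observation 10.75 falls in the class 180 – <200.
L = 180, CF = 6, f = 23, h = 20.
P25 = 180 + ((10.75 − 6)/23)·20 = 180 + 4.13043 = 184.13.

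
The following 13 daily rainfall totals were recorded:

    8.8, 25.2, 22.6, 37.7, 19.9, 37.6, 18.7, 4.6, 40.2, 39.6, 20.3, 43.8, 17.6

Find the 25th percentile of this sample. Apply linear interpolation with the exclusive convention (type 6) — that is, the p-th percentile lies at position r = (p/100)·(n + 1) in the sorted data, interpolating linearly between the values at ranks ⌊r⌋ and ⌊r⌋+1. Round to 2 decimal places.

Sorted: 4.6, 8.8, 17.6, 18.7, 19.9, 20.3, 22.6, 25.2, 37.6, 37.7, 39.6, 40.2, 43.8.
n = 13.
r = (25/100)·(13 + 1) = 3.5.
Rank 3 is 17.6 and rank 4 is 18.7.
Interpolate: 17.6 + 0.5·(18.7 − 17.6) = 17.6 + 0.5·1.1 = 18.15.

18.15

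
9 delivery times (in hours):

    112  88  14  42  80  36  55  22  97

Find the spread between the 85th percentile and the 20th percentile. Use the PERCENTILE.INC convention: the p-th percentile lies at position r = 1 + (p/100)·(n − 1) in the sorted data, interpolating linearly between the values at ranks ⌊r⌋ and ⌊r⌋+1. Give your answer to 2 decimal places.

Sorted: 14, 22, 36, 42, 55, 80, 88, 97, 112.
n = 9.
P20: r = 2.6; ranks 2–3 are 22, 36; interpolating gives 30.4.
P85: r = 7.8; ranks 7–8 are 88, 97; interpolating gives 95.2.
Difference: 95.2 − 30.4 = 64.8.

64.80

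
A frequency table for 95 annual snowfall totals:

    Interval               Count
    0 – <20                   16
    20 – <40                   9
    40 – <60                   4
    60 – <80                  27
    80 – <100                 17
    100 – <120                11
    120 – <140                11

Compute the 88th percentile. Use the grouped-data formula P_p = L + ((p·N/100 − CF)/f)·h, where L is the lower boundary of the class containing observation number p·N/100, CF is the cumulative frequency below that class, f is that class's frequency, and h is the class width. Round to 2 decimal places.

N = 95; target position k = 88/100 · 95 = 83.6.
Cumulative frequencies: 16, 25, 29, 56, 73, 84, 95.
Observation 83.6 falls in the class 100 – <120.
L = 100, CF = 73, f = 11, h = 20.
P88 = 100 + ((83.6 − 73)/11)·20 = 100 + 19.2727 = 119.273.

119.27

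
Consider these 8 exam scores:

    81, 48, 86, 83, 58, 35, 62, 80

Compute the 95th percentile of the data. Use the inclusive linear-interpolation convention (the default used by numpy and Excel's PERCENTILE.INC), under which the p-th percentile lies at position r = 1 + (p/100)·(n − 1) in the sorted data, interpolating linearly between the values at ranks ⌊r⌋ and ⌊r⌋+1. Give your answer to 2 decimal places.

Sorted: 35, 48, 58, 62, 80, 81, 83, 86.
n = 8.
r = 1 + (95/100)·(8 − 1) = 1 + 6.65 = 7.65.
Rank 7 is 83 and rank 8 is 86.
Interpolate: 83 + 0.65·(86 − 83) = 83 + 0.65·3 = 84.95.

84.95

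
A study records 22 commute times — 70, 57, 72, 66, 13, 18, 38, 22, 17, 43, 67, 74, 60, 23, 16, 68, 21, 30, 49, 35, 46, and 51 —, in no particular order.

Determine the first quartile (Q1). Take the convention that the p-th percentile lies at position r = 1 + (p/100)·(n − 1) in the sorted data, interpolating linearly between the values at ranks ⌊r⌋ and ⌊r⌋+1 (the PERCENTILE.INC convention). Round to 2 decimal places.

Sorted: 13, 16, 17, 18, 21, 22, 23, 30, 35, 38, 43, 46, 49, 51, 57, 60, 66, 67, 68, 70, 72, 74.
n = 22.
r = 1 + (25/100)·(22 − 1) = 1 + 5.25 = 6.25.
Rank 6 is 22 and rank 7 is 23.
Interpolate: 22 + 0.25·(23 − 22) = 22 + 0.25·1 = 22.25.

22.25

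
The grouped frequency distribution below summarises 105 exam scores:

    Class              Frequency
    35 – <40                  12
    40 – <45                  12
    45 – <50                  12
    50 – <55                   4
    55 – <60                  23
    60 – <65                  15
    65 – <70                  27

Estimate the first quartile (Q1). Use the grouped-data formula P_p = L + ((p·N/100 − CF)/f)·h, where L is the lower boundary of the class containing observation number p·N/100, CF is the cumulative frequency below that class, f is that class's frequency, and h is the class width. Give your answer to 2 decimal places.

N = 105; target position k = 25/100 · 105 = 26.25.
Cumulative frequencies: 12, 24, 36, 40, 63, 78, 105.
Observation 26.25 falls in the class 45 – <50.
L = 45, CF = 24, f = 12, h = 5.
P25 = 45 + ((26.25 − 24)/12)·5 = 45 + 0.9375 = 45.9375.

45.94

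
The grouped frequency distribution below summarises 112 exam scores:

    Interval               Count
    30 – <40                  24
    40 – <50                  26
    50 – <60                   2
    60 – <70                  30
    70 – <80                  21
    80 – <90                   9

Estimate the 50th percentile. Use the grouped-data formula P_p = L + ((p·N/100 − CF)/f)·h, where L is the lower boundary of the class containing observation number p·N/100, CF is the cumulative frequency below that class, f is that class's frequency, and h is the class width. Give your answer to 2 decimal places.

N = 112; target position k = 50/100 · 112 = 56.
Cumulative frequencies: 24, 50, 52, 82, 103, 112.
Observation 56 falls in the class 60 – <70.
L = 60, CF = 52, f = 30, h = 10.
P50 = 60 + ((56 − 52)/30)·10 = 60 + 1.33333 = 61.3333.

61.33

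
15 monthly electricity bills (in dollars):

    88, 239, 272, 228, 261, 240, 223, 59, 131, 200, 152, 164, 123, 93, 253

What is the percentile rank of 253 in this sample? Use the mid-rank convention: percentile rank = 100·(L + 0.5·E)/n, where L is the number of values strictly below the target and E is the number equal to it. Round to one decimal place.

83.3

Sorted: 59, 88, 93, 123, 131, 152, 164, 200, 223, 228, 239, 240, 253, 261, 272.
Count below 253: L = 12; count equal: E = 1; n = 15.
Percentile rank = 100·(12 + 0.5·1)/15 = 100·12.5/15 = 83.33.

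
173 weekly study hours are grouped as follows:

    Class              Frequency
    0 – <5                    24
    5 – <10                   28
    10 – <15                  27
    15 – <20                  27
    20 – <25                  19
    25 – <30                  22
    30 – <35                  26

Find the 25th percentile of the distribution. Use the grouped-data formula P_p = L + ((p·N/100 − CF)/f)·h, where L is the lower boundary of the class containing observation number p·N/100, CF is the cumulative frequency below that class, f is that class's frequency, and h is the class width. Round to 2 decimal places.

8.44

N = 173; target position k = 25/100 · 173 = 43.25.
Cumulative frequencies: 24, 52, 79, 106, 125, 147, 173.
Observation 43.25 falls in the class 5 – <10.
L = 5, CF = 24, f = 28, h = 5.
P25 = 5 + ((43.25 − 24)/28)·5 = 5 + 3.4375 = 8.4375.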